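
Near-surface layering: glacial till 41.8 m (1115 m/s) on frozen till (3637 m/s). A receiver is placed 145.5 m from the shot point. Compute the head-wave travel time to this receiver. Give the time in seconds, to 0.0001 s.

t = x/V₂ + 2h·√(V₂²−V₁²)/(V₁V₂).
√(V₂²−V₁²) = √(3637²−1115²) = 3461.9 m/s; delay term = 2·41.8·3461.9/(1115·3637) = 0.07137 s.
t = 145.5/3637 + 0.07137 = 0.11137 s.

0.1114 s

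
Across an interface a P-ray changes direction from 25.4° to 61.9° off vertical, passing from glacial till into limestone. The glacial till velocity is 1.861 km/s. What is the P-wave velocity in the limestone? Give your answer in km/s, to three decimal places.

sin 25.4° = 0.4289; sin 61.9° = 0.8821.
V₂ = V₁·(sin θ₂/sin θ₁) = 1.861·(0.8821/0.4289) = 3.827 km/s.

3.827 km/s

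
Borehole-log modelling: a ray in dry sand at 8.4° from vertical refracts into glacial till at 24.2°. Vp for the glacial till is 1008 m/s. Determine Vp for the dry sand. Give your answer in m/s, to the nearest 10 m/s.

sin 8.4° = 0.1461; sin 24.2° = 0.4099.
V₁ = V₂·(sin θ₁/sin θ₂) = 1008·(0.1461/0.4099) = 359.22 m/s.

360 m/s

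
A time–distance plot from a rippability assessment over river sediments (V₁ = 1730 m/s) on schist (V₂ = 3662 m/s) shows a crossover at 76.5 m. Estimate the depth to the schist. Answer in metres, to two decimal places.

22.90 m

h = (x_cross/2)·√((V₂−V₁)/(V₂+V₁)).
(V₂−V₁)/(V₂+V₁) = (3662−1730)/(3662+1730) = 0.3583; √ = 0.5986.
h = (76.5/2)·0.5986 = 22.90 m.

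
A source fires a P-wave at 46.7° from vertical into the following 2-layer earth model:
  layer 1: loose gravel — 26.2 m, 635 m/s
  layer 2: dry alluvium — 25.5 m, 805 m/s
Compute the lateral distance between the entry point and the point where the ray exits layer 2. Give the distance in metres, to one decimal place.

Apply Snell's law at each interface; in layer i the horizontal offset is hᵢ·tan θᵢ.
Layer 1: θ = 46.70°; offset = 26.2·tan 46.70° = 27.803 m.
Layer 2: sin θ = 805·sin 46.7°/635 = 0.9226, θ = 67.31°; offset = 25.5·tan 67.31° = 60.991 m.
Total horizontal offset = 88.794 m.

88.8 m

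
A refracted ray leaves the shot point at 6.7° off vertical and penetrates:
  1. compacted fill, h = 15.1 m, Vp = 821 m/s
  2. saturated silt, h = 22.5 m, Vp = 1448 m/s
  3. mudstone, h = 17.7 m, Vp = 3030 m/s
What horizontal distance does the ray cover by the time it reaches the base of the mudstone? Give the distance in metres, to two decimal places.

14.95 m

Apply Snell's law at each interface; in layer i the horizontal offset is hᵢ·tan θᵢ.
Layer 1: θ = 6.70°; offset = 15.1·tan 6.70° = 1.7738 m.
Layer 2: sin θ = 1448·sin 6.7°/821 = 0.2058, θ = 11.87°; offset = 22.5·tan 11.87° = 4.7311 m.
Layer 3: sin θ = 3030·sin 6.7°/821 = 0.4306, θ = 25.50°; offset = 17.7·tan 25.50° = 8.4443 m.
Total horizontal offset = 14.9493 m.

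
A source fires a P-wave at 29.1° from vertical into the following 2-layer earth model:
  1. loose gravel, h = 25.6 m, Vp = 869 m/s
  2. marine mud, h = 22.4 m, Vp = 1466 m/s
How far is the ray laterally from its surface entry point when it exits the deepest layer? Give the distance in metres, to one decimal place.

Ray parameter p = sin 29.1° / 869 m/s = 5.5965e-04 s/m.
Layer 1: θ = 29.10°; offset = 25.6·tan 29.10° = 14.249 m.
Layer 2: sin θ = p·1466 = 0.8204 → θ = 55.13°; offset = 22.4·tan 55.13° = 32.145 m.
Total horizontal offset = 46.394 m.

46.4 m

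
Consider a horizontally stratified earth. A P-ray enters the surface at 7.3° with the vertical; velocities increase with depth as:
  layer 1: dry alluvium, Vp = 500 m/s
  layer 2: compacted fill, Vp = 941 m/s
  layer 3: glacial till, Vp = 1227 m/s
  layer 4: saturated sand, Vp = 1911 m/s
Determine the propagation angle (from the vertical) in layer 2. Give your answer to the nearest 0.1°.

13.8°

Snell's law across each interface conserves sin θ / V, so sin θ_2 = V_2·sin θ₁/V₁.
sin θ_2 = 941 × sin 7.3° / 500 = 0.2391.
θ_2 = 13.84° from the vertical.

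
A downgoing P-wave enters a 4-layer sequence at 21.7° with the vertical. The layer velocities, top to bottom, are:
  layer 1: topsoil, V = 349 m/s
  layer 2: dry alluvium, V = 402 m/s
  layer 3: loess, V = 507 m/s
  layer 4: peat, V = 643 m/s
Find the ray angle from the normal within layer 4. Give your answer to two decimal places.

Ray parameter p = sin 21.7° / 349 = 1.0594e-03 s/m.
sin θ_4 = p·V_4 = 1.0594e-03 × 643 = 0.6812.
θ_4 = arcsin 0.6812 = 42.94°.

42.94°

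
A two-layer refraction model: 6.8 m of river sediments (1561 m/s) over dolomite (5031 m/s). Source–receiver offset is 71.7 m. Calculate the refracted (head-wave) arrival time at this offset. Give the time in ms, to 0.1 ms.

t = x/V₂ + 2h·√(V₂²−V₁²)/(V₁V₂).
√(V₂²−V₁²) = √(5031²−1561²) = 4782.7 m/s; delay term = 2·6.8·4782.7/(1561·5031) = 0.00828 s.
t = 71.7/5031 + 0.00828 = 0.02253 s.

22.5 ms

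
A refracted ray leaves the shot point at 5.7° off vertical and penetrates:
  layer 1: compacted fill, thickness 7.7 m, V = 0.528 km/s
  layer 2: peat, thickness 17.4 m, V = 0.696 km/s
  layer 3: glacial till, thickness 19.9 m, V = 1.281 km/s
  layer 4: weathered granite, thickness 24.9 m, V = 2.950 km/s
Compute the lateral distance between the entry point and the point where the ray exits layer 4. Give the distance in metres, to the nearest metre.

25 m

p = sin θ₁/V₁ = sin 5.7°/0.528 = 1.8811e-01 s/km is conserved through the stack.
Layer 1: θ = 5.70°; offset = 7.7·tan 5.70° = 0.769 m.
Layer 2: sin θ = p·0.696 = 0.1309 → θ = 7.52°; offset = 17.4·tan 7.52° = 2.298 m.
Layer 3: sin θ = p·1.281 = 0.2410 → θ = 13.94°; offset = 19.9·tan 13.94° = 4.941 m.
Layer 4: sin θ = p·2.950 = 0.5549 → θ = 33.70°; offset = 24.9·tan 33.70° = 16.609 m.
Total horizontal offset = 24.616 m.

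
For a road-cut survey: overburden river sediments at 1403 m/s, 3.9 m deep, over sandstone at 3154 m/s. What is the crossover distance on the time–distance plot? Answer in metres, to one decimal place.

12.6 m

x_cross = 2h·√((V₂+V₁)/(V₂−V₁)).
(V₂+V₁)/(V₂−V₁) = (3154+1403)/(3154−1403) = 2.6025; √ = 1.6132.
x_cross = 2·3.9·1.6132 = 12.58 m.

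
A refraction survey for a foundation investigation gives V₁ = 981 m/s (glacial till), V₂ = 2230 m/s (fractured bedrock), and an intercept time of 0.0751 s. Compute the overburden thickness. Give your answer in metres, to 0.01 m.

41.02 m

h = tᵢ·V₁·V₂ / (2·√(V₂²−V₁²)).
√(V₂²−V₁²) = √(2230² − 981²) = 2002.6 m/s.
h = 0.0751 s × 981 × 2230 / (2 × 2002.6) = 41.02 m.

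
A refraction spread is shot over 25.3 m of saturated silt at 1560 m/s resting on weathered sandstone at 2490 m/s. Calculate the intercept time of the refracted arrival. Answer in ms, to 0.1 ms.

25.3 ms

θ_c = arcsin(V₁/V₂) = arcsin(1560/2490) = 38.79°; cos θ_c = 0.7794.
tᵢ = 2h·cos θ_c / V₁ = 2·25.3·0.7794 / 1560 = 0.02528 s.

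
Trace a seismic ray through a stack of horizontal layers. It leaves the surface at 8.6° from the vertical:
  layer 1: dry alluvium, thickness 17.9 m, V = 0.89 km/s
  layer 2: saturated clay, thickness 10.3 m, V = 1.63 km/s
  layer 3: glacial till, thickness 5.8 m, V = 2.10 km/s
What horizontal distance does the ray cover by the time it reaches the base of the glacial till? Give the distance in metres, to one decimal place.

7.8 m

Ray parameter p = sin 8.6° / 0.89 km/s = 1.6802e-01 s/km.
Layer 1: θ = 8.60°; offset = 17.9·tan 8.60° = 2.707 m.
Layer 2: sin θ = p·1.63 = 0.2739 → θ = 15.89°; offset = 10.3·tan 15.89° = 2.933 m.
Layer 3: sin θ = p·2.10 = 0.3528 → θ = 20.66°; offset = 5.8·tan 20.66° = 2.187 m.
Summing the layer offsets gives 7.827 m.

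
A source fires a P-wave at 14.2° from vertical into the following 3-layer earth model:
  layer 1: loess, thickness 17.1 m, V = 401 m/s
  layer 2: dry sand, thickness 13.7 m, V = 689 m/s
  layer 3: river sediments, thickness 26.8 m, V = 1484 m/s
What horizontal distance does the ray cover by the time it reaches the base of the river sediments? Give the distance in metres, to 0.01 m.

Ray parameter p = sin 14.2° / 401 m/s = 6.1174e-04 s/m.
Layer 1: θ = 14.20°; offset = 17.1·tan 14.20° = 4.3270 m.
Layer 2: sin θ = p·689 = 0.4215 → θ = 24.93°; offset = 13.7·tan 24.93° = 6.3676 m.
Layer 3: sin θ = p·1484 = 0.9078 → θ = 65.21°; offset = 26.8·tan 65.21° = 58.0163 m.
Total horizontal offset = 68.7109 m.

68.71 m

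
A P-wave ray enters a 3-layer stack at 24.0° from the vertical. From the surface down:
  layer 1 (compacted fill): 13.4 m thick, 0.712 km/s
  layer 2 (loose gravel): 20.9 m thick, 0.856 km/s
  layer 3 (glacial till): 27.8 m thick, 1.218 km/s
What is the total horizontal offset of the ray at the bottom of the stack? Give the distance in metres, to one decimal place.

44.6 m

Apply Snell's law at each interface; in layer i the horizontal offset is hᵢ·tan θᵢ.
Layer 1: θ = 24.00°; offset = 13.4·tan 24.00° = 5.966 m.
Layer 2: sin θ = 0.856·sin 24.0°/0.712 = 0.4890, θ = 29.27°; offset = 20.9·tan 29.27° = 11.716 m.
Layer 3: sin θ = 1.218·sin 24.0°/0.712 = 0.6958, θ = 44.09°; offset = 27.8·tan 44.09° = 26.931 m.
Summing the layer offsets gives 44.614 m.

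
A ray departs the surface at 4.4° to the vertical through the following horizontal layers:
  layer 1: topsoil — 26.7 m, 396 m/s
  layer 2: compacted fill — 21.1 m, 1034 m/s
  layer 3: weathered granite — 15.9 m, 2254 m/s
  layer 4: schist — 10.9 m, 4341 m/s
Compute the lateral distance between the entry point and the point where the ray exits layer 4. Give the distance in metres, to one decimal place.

31.0 m

Ray parameter p = sin 4.4° / 396 m/s = 1.9373e-04 s/m.
Layer 1: θ = 4.40°; offset = 26.7·tan 4.40° = 2.054 m.
Layer 2: sin θ = p·1034 = 0.2003 → θ = 11.56°; offset = 21.1·tan 11.56° = 4.314 m.
Layer 3: sin θ = p·2254 = 0.4367 → θ = 25.89°; offset = 15.9·tan 25.89° = 7.718 m.
Layer 4: sin θ = p·4341 = 0.8410 → θ = 57.25°; offset = 10.9·tan 57.25° = 16.943 m.
Summing the layer offsets gives 31.030 m.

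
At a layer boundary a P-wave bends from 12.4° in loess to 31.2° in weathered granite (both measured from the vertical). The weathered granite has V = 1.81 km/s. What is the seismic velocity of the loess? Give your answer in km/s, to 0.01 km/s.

sin 12.4° = 0.2147; sin 31.2° = 0.5180.
V₁ = V₂·(sin θ₁/sin θ₂) = 1.81·(0.2147/0.5180) = 0.75 km/s.

0.75 km/s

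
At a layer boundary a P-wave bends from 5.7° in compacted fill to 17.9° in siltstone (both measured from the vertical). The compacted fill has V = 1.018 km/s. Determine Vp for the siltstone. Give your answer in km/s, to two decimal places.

3.15 km/s

Snell's law: sin 5.7°/V₁ = sin 17.9°/V₂.
V₂ = V₁·sin 17.9°/sin 5.7° = 1.018 × 3.0946 = 3.15 km/s.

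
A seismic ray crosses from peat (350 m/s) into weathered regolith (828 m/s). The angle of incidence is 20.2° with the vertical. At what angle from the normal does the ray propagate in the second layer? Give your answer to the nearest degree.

55°

Snell's law: sin θ₂ = (V₂/V₁)·sin θ₁ = (828/350)·sin 20.2° = 0.8169.
θ₂ = arcsin 0.8169 = 54.77° from the normal.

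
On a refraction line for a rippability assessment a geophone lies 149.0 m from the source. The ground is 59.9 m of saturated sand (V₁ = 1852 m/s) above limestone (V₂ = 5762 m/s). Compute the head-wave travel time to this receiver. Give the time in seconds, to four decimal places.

0.0871 s

t = x/V₂ + 2h·√(V₂²−V₁²)/(V₁V₂).
√(V₂²−V₁²) = √(5762²−1852²) = 5456.3 m/s; delay term = 2·59.9·5456.3/(1852·5762) = 0.06125 s.
t = 149.0/5762 + 0.06125 = 0.08711 s.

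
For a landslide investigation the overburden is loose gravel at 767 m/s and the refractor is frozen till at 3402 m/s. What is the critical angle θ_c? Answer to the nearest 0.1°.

13.0°

Critical incidence: sin θ_c = V₁/V₂ = 767/3402 = 0.2255.
θ_c = arcsin 0.2255 = 13.03°.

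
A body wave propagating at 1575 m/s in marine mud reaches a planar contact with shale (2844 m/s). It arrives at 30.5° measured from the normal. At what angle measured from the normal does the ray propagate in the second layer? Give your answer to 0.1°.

sin θ₁/V₁ = sin θ₂/V₂ ⇒ sin θ₂ = 2844·sin 30.5°/1575 = 2844·0.5075/1575 = 0.9165.
θ₂ = sin⁻¹(0.9165) = 66.42° (from vertical).

66.4°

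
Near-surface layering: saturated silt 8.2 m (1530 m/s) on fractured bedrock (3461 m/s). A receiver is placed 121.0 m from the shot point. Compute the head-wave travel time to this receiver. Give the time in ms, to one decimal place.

44.6 ms

θ_c = arcsin(V₁/V₂) = arcsin(1530/3461) = 26.24°, cos θ_c = 0.8970.
Intercept time tᵢ = 2h cos θ_c / V₁ = 2·8.2·0.8970/1530 = 0.00961 s.
t = x/V₂ + tᵢ = 121.0/3461 + 0.00961 = 0.04458 s.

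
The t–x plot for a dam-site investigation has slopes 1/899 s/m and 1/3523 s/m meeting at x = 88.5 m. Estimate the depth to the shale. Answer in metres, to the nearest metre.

x_cross = 2h·√((V₂+V₁)/(V₂−V₁)) → h = x_cross / (2·√((V₂+V₁)/(V₂−V₁))).
√((V₂+V₁)/(V₂−V₁)) = √((3523+899)/(3523−899)) = 1.2982.
h = 88.5 / (2·1.2982) = 34.09 m.

34 m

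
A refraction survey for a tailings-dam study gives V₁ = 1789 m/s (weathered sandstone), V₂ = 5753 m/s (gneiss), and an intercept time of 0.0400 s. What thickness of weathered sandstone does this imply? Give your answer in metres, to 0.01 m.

h = tᵢ·V₁·V₂ / (2·√(V₂²−V₁²)).
√(V₂²−V₁²) = √(5753² − 1789²) = 5467.8 m/s.
h = 0.04 s × 1789 × 5753 / (2 × 5467.8) = 37.65 m.

37.65 m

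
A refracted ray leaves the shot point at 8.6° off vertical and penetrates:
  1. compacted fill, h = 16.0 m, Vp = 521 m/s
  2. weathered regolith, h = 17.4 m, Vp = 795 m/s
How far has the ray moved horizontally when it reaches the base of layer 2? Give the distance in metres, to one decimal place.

Ray parameter p = sin 8.6° / 521 m/s = 2.8702e-04 s/m.
Layer 1: θ = 8.60°; offset = 16.0·tan 8.60° = 2.420 m.
Layer 2: sin θ = p·795 = 0.2282 → θ = 13.19°; offset = 17.4·tan 13.19° = 4.078 m.
Σ offsets = 6.498 m.

6.5 m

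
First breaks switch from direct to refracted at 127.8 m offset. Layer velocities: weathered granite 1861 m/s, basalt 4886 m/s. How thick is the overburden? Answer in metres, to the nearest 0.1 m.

x_cross = 2h·√((V₂+V₁)/(V₂−V₁)) → h = x_cross / (2·√((V₂+V₁)/(V₂−V₁))).
√((V₂+V₁)/(V₂−V₁)) = √((4886+1861)/(4886−1861)) = 1.4935.
h = 127.8 / (2·1.4935) = 42.79 m.

42.8 m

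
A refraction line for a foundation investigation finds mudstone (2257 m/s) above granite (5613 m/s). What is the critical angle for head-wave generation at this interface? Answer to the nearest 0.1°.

23.7°

Critical incidence: sin θ_c = V₁/V₂ = 2257/5613 = 0.4021.
θ_c = arcsin 0.4021 = 23.71°.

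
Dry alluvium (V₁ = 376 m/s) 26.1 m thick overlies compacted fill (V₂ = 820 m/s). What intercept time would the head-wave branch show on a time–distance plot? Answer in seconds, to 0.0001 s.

0.1234 s

tᵢ = 2h·√(V₂²−V₁²)/(V₁V₂).
√(V₂²−V₁²) = √(820²−376²) = 728.7 m/s.
tᵢ = 2·26.1·728.7/(376·820) = 0.12337 s.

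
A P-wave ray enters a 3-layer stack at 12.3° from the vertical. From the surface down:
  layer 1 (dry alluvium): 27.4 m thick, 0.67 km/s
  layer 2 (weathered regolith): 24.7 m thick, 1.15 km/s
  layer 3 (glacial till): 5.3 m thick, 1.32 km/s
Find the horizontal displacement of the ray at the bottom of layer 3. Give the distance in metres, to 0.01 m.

18.13 m

Ray parameter p = sin 12.3° / 0.67 km/s = 3.1796e-01 s/km.
Layer 1: θ = 12.30°; offset = 27.4·tan 12.30° = 5.9742 m.
Layer 2: sin θ = p·1.15 = 0.3656 → θ = 21.45°; offset = 24.7·tan 21.45° = 9.7035 m.
Layer 3: sin θ = p·1.32 = 0.4197 → θ = 24.82°; offset = 5.3·tan 24.82° = 2.4507 m.
Σ offsets = 18.1284 m.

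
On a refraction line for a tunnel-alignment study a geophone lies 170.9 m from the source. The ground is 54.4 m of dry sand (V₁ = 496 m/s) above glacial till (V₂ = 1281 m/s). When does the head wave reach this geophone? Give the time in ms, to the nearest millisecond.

336 ms

t = x/V₂ + 2h·√(V₂²−V₁²)/(V₁V₂).
√(V₂²−V₁²) = √(1281²−496²) = 1181.1 m/s; delay term = 2·54.4·1181.1/(496·1281) = 0.20224 s.
t = 170.9/1281 + 0.20224 = 0.33566 s.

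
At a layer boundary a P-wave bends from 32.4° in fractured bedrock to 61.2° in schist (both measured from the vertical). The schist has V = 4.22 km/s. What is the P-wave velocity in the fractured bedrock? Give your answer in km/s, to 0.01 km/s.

2.58 km/s

sin 32.4° = 0.5358; sin 61.2° = 0.8763.
V₁ = V₂·(sin θ₁/sin θ₂) = 4.22·(0.5358/0.8763) = 2.58 km/s.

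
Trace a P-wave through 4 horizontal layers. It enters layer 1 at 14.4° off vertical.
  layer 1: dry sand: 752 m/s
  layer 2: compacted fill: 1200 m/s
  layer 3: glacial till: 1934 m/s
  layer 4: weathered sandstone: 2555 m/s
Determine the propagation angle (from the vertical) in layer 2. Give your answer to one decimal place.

Ray parameter p = sin 14.4° / 752 = 3.3070e-04 s/m.
sin θ_2 = p·V_2 = 3.3070e-04 × 1200 = 0.3968.
θ_2 = 23.38° from the vertical.

23.4°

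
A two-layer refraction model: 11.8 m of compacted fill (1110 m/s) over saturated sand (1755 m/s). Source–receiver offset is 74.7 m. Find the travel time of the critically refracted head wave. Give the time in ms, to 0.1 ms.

59.0 ms

t = x/V₂ + 2h·√(V₂²−V₁²)/(V₁V₂).
√(V₂²−V₁²) = √(1755²−1110²) = 1359.4 m/s; delay term = 2·11.8·1359.4/(1110·1755) = 0.01647 s.
t = 74.7/1755 + 0.01647 = 0.05903 s.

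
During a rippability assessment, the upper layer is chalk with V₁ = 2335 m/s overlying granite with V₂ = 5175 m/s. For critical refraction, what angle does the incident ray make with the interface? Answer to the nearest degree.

At critical incidence the refracted ray runs along the interface (θ₂ = 90°), so sin θ_c = V₁/V₂.
θ_c = arcsin(2335/5175) = arcsin 0.4512 = 26.82°.
Measured from the interface: 90° − 26.82° = 63.18°.

63°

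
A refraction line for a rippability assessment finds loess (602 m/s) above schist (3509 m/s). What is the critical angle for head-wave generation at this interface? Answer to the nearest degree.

10°

Critical incidence: sin θ_c = V₁/V₂ = 602/3509 = 0.1716.
θ_c = arcsin 0.1716 = 9.88°.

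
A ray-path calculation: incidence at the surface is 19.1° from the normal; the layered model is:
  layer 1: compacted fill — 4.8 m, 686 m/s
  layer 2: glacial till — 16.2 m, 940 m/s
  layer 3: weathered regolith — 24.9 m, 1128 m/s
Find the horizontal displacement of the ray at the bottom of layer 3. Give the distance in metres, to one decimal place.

25.7 m

p = sin θ₁/V₁ = sin 19.1°/686 = 4.7699e-04 s/m is conserved through the stack.
Layer 1: θ = 19.10°; offset = 4.8·tan 19.10° = 1.662 m.
Layer 2: sin θ = p·940 = 0.4484 → θ = 26.64°; offset = 16.2·tan 26.64° = 8.126 m.
Layer 3: sin θ = p·1128 = 0.5380 → θ = 32.55°; offset = 24.9·tan 32.55° = 15.894 m.
Total horizontal offset = 25.683 m.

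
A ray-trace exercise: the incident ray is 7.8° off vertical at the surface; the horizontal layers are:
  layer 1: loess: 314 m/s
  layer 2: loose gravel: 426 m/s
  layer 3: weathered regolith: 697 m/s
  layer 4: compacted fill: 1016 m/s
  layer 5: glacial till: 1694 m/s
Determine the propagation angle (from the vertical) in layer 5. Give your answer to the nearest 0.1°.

47.1°

Ray parameter p = sin 7.8° / 314 = 4.3222e-04 s/m.
sin θ_5 = p·V_5 = 4.3222e-04 × 1694 = 0.7322.
θ_5 = arcsin 0.7322 = 47.07°.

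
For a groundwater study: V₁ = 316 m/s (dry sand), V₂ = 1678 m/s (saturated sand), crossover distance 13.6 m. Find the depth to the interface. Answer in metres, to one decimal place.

5.6 m

h = (x_cross/2)·√((V₂−V₁)/(V₂+V₁)).
(V₂−V₁)/(V₂+V₁) = (1678−316)/(1678+316) = 0.6830; √ = 0.8265.
h = (13.6/2)·0.8265 = 5.62 m.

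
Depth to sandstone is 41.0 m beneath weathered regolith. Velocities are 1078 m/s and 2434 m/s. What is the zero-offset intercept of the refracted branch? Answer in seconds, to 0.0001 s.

0.0682 s

θ_c = arcsin(V₁/V₂) = arcsin(1078/2434) = 26.29°; cos θ_c = 0.8966.
tᵢ = 2h·cos θ_c / V₁ = 2·41.0·0.8966 / 1078 = 0.06820 s.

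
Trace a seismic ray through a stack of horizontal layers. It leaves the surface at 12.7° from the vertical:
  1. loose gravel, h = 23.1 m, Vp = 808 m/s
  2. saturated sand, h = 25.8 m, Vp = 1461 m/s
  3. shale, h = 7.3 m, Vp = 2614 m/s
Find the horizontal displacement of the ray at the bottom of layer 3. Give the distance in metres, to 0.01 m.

23.77 m

Ray parameter p = sin 12.7° / 808 m/s = 2.7209e-04 s/m.
Layer 1: θ = 12.70°; offset = 23.1·tan 12.70° = 5.2058 m.
Layer 2: sin θ = p·1461 = 0.3975 → θ = 23.42°; offset = 25.8·tan 23.42° = 11.1770 m.
Layer 3: sin θ = p·2614 = 0.7112 → θ = 45.34°; offset = 7.3·tan 45.34° = 7.3860 m.
Σ offsets = 23.7688 m.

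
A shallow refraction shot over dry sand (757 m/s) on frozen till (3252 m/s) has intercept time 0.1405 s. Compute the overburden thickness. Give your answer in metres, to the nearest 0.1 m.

θ_c = arcsin(757/3252) = 13.46°; cos θ_c = 0.9725.
tᵢ = 2h cos θ_c/V₁ ⇒ h = tᵢ·V₁/(2 cos θ_c) = 0.1405·757/(2·0.9725) = 54.68 m.

54.7 m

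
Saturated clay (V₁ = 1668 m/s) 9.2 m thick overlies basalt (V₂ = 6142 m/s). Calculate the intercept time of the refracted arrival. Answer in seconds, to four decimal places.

tᵢ = 2h·√(V₂²−V₁²)/(V₁V₂).
√(V₂²−V₁²) = √(6142²−1668²) = 5911.2 m/s.
tᵢ = 2·9.2·5911.2/(1668·6142) = 0.01062 s.

0.0106 s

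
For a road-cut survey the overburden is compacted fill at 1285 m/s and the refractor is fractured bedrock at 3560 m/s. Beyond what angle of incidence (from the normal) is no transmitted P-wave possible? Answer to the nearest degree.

21°

Critical incidence: sin θ_c = V₁/V₂ = 1285/3560 = 0.3610.
θ_c = arcsin 0.3610 = 21.16°.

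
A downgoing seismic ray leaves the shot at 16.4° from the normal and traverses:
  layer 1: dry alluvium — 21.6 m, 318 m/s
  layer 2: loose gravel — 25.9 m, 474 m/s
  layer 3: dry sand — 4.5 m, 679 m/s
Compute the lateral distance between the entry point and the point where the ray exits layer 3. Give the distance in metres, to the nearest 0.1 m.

Ray parameter p = sin 16.4° / 318 m/s = 8.8787e-04 s/m.
Layer 1: θ = 16.40°; offset = 21.6·tan 16.40° = 6.357 m.
Layer 2: sin θ = p·474 = 0.4208 → θ = 24.89°; offset = 25.9·tan 24.89° = 12.016 m.
Layer 3: sin θ = p·679 = 0.6029 → θ = 37.08°; offset = 4.5·tan 37.08° = 3.400 m.
Σ offsets = 21.773 m.

21.8 m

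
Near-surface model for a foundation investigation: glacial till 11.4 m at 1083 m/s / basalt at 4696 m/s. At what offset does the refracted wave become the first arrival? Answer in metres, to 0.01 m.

28.84 m

θ_c = arcsin(1083/4696) = 13.33°, so cos θ_c = 0.9730 and tᵢ = 2h cos θ_c/V₁ = 0.0205 s.
At crossover x/V₁ = x/V₂ + tᵢ ⇒ x = tᵢ/(1/V₁ − 1/V₂) = 0.02049/(9.2336e-04 − 2.1295e-04) = 28.84 m.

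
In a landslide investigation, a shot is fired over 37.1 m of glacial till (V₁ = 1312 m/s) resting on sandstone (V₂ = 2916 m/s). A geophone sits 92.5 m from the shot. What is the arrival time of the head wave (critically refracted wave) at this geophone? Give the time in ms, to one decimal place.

82.2 ms

t = x/V₂ + 2h·√(V₂²−V₁²)/(V₁V₂).
√(V₂²−V₁²) = √(2916²−1312²) = 2604.2 m/s; delay term = 2·37.1·2604.2/(1312·2916) = 0.05051 s.
t = 92.5/2916 + 0.05051 = 0.08223 s.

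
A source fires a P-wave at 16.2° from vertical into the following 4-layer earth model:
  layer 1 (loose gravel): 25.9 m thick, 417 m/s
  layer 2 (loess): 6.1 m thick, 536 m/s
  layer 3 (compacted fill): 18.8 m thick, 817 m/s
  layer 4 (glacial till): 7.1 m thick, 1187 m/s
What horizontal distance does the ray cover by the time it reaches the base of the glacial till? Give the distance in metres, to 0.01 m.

31.42 m

p = sin θ₁/V₁ = sin 16.2°/417 = 6.6904e-04 s/m is conserved through the stack.
Layer 1: θ = 16.20°; offset = 25.9·tan 16.20° = 7.5246 m.
Layer 2: sin θ = p·536 = 0.3586 → θ = 21.01°; offset = 6.1·tan 21.01° = 2.3434 m.
Layer 3: sin θ = p·817 = 0.5466 → θ = 33.13°; offset = 18.8·tan 33.13° = 12.2718 m.
Layer 4: sin θ = p·1187 = 0.7942 → θ = 52.58°; offset = 7.1·tan 52.58° = 9.2782 m.
Total horizontal offset = 31.4180 m.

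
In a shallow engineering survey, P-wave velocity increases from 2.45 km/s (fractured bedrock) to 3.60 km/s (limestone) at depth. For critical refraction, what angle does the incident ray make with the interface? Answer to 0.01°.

Critical incidence: sin θ_c = V₁/V₂ = 2.45/3.60 = 0.6806.
θ_c = arcsin 0.6806 = 42.89°.
Measured from the interface: 90° − 42.89° = 47.11°.

47.11°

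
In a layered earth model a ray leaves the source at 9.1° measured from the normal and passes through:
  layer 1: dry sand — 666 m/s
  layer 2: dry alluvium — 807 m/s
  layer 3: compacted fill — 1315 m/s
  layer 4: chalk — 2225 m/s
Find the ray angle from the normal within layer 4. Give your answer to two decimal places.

Snell's law across each interface conserves sin θ / V, so sin θ_4 = V_4·sin θ₁/V₁.
sin θ_4 = 2225 × sin 9.1° / 666 = 0.5284.
θ_4 = 31.90° from the vertical.

31.90°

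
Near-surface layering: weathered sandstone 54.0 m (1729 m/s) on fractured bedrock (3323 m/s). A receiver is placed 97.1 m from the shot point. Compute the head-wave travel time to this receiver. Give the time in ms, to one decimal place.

82.6 ms

t = x/V₂ + 2h·√(V₂²−V₁²)/(V₁V₂).
√(V₂²−V₁²) = √(3323²−1729²) = 2837.8 m/s; delay term = 2·54.0·2837.8/(1729·3323) = 0.05334 s.
t = 97.1/3323 + 0.05334 = 0.08256 s.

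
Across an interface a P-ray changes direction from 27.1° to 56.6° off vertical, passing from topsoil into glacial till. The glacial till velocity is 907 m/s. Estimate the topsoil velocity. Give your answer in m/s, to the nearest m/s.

495 m/s

sin 27.1° = 0.4555; sin 56.6° = 0.8348.
V₁ = V₂·(sin θ₁/sin θ₂) = 907·(0.4555/0.8348) = 494.92 m/s.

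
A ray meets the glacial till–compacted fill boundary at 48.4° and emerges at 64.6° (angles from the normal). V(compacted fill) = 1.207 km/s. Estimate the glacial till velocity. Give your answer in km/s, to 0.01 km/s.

Snell's law: sin 48.4°/V₁ = sin 64.6°/V₂.
V₁ = V₂·sin 48.4°/sin 64.6° = 1.207 × 0.8278 = 1.00 km/s.

1.00 km/s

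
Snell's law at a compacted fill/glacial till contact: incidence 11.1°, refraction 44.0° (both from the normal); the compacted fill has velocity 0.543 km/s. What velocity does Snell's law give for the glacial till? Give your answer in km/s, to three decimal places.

sin 11.1° = 0.1925; sin 44.0° = 0.6947.
V₂ = V₁·(sin θ₂/sin θ₁) = 0.543·(0.6947/0.1925) = 1.959 km/s.

1.959 km/s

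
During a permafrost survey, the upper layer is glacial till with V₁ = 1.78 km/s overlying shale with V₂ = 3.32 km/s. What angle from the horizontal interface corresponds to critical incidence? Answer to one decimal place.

Critical incidence: sin θ_c = V₁/V₂ = 1.78/3.32 = 0.5361.
θ_c = arcsin 0.5361 = 32.42°.
Measured from the interface: 90° − 32.42° = 57.58°.

57.6°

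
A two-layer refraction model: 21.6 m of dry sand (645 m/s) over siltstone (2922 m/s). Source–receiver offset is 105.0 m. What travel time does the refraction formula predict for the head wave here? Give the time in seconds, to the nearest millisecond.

0.101 s

t = x/V₂ + 2h·√(V₂²−V₁²)/(V₁V₂).
√(V₂²−V₁²) = √(2922²−645²) = 2849.9 m/s; delay term = 2·21.6·2849.9/(645·2922) = 0.06532 s.
t = 105.0/2922 + 0.06532 = 0.10126 s.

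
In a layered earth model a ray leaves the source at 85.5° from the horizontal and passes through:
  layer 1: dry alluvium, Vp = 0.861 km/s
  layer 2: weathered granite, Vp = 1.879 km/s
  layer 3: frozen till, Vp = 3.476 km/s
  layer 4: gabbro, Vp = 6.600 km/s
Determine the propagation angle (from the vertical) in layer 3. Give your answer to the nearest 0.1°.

From the normal: θ₁ = 90° − 85.5° = 4.5°.
Ray parameter p = sin 4.5° / 0.861 = 9.1126e-02 s/km.
sin θ_3 = p·V_3 = 9.1126e-02 × 3.476 = 0.3168.
θ_3 = arcsin 0.3168 = 18.47°.

18.5°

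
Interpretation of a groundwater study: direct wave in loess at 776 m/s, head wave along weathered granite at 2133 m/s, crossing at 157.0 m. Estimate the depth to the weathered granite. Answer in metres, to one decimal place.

53.6 m

h = (x_cross/2)·√((V₂−V₁)/(V₂+V₁)).
(V₂−V₁)/(V₂+V₁) = (2133−776)/(2133+776) = 0.4665; √ = 0.6830.
h = (157.0/2)·0.6830 = 53.62 m.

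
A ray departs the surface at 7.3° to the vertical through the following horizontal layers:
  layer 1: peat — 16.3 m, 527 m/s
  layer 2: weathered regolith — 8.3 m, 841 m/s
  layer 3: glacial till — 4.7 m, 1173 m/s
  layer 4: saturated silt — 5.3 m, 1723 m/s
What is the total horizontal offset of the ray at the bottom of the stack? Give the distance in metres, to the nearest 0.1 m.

Apply Snell's law at each interface; in layer i the horizontal offset is hᵢ·tan θᵢ.
Layer 1: θ = 7.30°; offset = 16.3·tan 7.30° = 2.088 m.
Layer 2: sin θ = 841·sin 7.3°/527 = 0.2028, θ = 11.70°; offset = 8.3·tan 11.70° = 1.719 m.
Layer 3: sin θ = 1173·sin 7.3°/527 = 0.2828, θ = 16.43°; offset = 4.7·tan 16.43° = 1.386 m.
Layer 4: sin θ = 1723·sin 7.3°/527 = 0.4154, θ = 24.55°; offset = 5.3·tan 24.55° = 2.421 m.
Total horizontal offset = 7.613 m.

7.6 m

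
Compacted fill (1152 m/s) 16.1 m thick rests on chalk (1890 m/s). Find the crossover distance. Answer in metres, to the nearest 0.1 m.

65.4 m

θ_c = arcsin(1152/1890) = 37.56°, so cos θ_c = 0.7928 and tᵢ = 2h cos θ_c/V₁ = 0.0222 s.
At crossover x/V₁ = x/V₂ + tᵢ ⇒ x = tᵢ/(1/V₁ − 1/V₂) = 0.02216/(8.6806e-04 − 5.2910e-04) = 65.37 m.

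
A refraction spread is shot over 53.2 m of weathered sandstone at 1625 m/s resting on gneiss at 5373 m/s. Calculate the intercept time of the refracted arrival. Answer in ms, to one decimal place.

θ_c = arcsin(V₁/V₂) = arcsin(1625/5373) = 17.60°; cos θ_c = 0.9532.
tᵢ = 2h·cos θ_c / V₁ = 2·53.2·0.9532 / 1625 = 0.06241 s.

62.4 ms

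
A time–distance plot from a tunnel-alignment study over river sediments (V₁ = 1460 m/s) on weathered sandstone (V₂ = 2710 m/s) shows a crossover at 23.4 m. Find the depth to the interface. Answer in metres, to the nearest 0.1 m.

h = (x_cross/2)·√((V₂−V₁)/(V₂+V₁)).
(V₂−V₁)/(V₂+V₁) = (2710−1460)/(2710+1460) = 0.2998; √ = 0.5475.
h = (23.4/2)·0.5475 = 6.41 m.

6.4 m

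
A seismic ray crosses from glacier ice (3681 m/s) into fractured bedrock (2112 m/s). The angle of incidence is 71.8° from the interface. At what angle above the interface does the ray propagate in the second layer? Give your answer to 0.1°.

Convert to the normal: θ₁ = 90° − 71.8° = 18.2°.
Snell's law: sin θ₂ = (V₂/V₁)·sin θ₁ = (2112/3681)·sin 18.2° = 0.1792.
θ₂ = arcsin 0.1792 = 10.32° from the normal.
From the interface: 90° − 10.32° = 79.68°.

79.7°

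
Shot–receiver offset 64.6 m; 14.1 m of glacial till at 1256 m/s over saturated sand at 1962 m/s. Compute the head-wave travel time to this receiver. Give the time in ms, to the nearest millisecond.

t = x/V₂ + 2h·√(V₂²−V₁²)/(V₁V₂).
√(V₂²−V₁²) = √(1962²−1256²) = 1507.3 m/s; delay term = 2·14.1·1507.3/(1256·1962) = 0.01725 s.
t = 64.6/1962 + 0.01725 = 0.05017 s.

50 ms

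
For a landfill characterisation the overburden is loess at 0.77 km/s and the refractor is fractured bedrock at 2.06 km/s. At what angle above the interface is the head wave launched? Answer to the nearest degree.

At critical incidence the refracted ray runs along the interface (θ₂ = 90°), so sin θ_c = V₁/V₂.
θ_c = arcsin(0.77/2.06) = arcsin 0.3738 = 21.95°.
Measured from the interface: 90° − 21.95° = 68.05°.

68°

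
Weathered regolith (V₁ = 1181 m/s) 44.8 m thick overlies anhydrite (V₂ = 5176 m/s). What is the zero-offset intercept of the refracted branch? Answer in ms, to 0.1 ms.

θ_c = arcsin(V₁/V₂) = arcsin(1181/5176) = 13.19°; cos θ_c = 0.9736.
tᵢ = 2h·cos θ_c / V₁ = 2·44.8·0.9736 / 1181 = 0.07387 s.

73.9 ms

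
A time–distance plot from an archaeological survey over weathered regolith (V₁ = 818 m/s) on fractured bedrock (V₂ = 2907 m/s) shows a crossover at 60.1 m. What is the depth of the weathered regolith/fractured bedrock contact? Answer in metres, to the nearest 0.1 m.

22.5 m

h = (x_cross/2)·√((V₂−V₁)/(V₂+V₁)).
(V₂−V₁)/(V₂+V₁) = (2907−818)/(2907+818) = 0.5608; √ = 0.7489.
h = (60.1/2)·0.7489 = 22.50 m.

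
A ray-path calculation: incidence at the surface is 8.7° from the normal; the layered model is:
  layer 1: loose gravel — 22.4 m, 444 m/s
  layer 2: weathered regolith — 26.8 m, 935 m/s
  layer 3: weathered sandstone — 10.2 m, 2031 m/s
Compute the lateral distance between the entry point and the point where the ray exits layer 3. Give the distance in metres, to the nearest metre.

22 m

Apply Snell's law at each interface; in layer i the horizontal offset is hᵢ·tan θᵢ.
Layer 1: θ = 8.70°; offset = 22.4·tan 8.70° = 3.428 m.
Layer 2: sin θ = 935·sin 8.7°/444 = 0.3185, θ = 18.57°; offset = 26.8·tan 18.57° = 9.006 m.
Layer 3: sin θ = 2031·sin 8.7°/444 = 0.6919, θ = 43.78°; offset = 10.2·tan 43.78° = 9.775 m.
Σ offsets = 22.209 m.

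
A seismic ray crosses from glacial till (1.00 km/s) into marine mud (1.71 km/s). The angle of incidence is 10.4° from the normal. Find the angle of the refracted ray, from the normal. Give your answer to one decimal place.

18.0°

sin θ₁/V₁ = sin θ₂/V₂ ⇒ sin θ₂ = 1.71·sin 10.4°/1.00 = 1.71·0.1805/1.00 = 0.3087.
θ₂ = sin⁻¹(0.3087) = 17.98° (from vertical).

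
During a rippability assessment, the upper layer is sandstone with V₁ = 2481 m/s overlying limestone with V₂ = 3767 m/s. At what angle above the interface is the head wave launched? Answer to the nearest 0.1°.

At critical incidence the refracted ray runs along the interface (θ₂ = 90°), so sin θ_c = V₁/V₂.
θ_c = arcsin(2481/3767) = arcsin 0.6586 = 41.19°.
Measured from the interface: 90° − 41.19° = 48.81°.

48.8°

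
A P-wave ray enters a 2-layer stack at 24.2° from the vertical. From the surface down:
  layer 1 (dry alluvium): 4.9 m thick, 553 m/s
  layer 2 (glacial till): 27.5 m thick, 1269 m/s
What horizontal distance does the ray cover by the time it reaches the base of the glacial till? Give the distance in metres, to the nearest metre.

Apply Snell's law at each interface; in layer i the horizontal offset is hᵢ·tan θᵢ.
Layer 1: θ = 24.20°; offset = 4.9·tan 24.20° = 2.202 m.
Layer 2: sin θ = 1269·sin 24.2°/553 = 0.9407, θ = 70.16°; offset = 27.5·tan 70.16° = 76.238 m.
Σ offsets = 78.440 m.

78 m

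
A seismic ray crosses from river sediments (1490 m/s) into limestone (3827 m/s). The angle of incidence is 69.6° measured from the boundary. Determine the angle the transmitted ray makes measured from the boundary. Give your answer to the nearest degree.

26°

Convert to the normal: θ₁ = 90° − 69.6° = 20.4°.
Snell's law: sin θ₂ = (V₂/V₁)·sin θ₁ = (3827/1490)·sin 20.4° = 0.8953.
θ₂ = sin⁻¹(0.8953) = 63.55° (from vertical).
From the interface: 90° − 63.55° = 26.45°.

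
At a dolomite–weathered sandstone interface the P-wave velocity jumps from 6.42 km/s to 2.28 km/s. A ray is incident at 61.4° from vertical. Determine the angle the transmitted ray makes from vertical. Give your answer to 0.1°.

18.2°

sin θ₁/V₁ = sin θ₂/V₂ ⇒ sin θ₂ = 2.28·sin 61.4°/6.42 = 2.28·0.8780/6.42 = 0.3118.
θ₂ = sin⁻¹(0.3118) = 18.17° (from vertical).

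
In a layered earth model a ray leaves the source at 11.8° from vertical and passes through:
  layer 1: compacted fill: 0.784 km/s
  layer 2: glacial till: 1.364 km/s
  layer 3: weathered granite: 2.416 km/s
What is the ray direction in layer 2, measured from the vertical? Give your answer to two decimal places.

20.84°

Snell's law across each interface conserves sin θ / V, so sin θ_2 = V_2·sin θ₁/V₁.
sin θ_2 = 1.364 × sin 11.8° / 0.784 = 0.3558.
θ_2 = arcsin 0.3558 = 20.84°.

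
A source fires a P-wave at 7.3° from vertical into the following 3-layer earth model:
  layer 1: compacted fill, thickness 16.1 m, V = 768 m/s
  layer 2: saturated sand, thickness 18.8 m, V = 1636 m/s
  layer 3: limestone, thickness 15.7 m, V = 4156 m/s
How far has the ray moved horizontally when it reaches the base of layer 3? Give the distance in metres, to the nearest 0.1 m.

22.2 m

Ray parameter p = sin 7.3° / 768 m/s = 1.6545e-04 s/m.
Layer 1: θ = 7.30°; offset = 16.1·tan 7.30° = 2.062 m.
Layer 2: sin θ = p·1636 = 0.2707 → θ = 15.70°; offset = 18.8·tan 15.70° = 5.286 m.
Layer 3: sin θ = p·4156 = 0.6876 → θ = 43.44°; offset = 15.7·tan 43.44° = 14.868 m.
Σ offsets = 22.216 m.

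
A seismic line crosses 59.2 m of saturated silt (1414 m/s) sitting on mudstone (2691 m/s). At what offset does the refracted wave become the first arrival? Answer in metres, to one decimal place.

212.3 m

θ_c = arcsin(1414/2691) = 31.70°, so cos θ_c = 0.8508 and tᵢ = 2h cos θ_c/V₁ = 0.0712 s.
At crossover x/V₁ = x/V₂ + tᵢ ⇒ x = tᵢ/(1/V₁ − 1/V₂) = 0.07124/(7.0721e-04 − 3.7161e-04) = 212.28 m.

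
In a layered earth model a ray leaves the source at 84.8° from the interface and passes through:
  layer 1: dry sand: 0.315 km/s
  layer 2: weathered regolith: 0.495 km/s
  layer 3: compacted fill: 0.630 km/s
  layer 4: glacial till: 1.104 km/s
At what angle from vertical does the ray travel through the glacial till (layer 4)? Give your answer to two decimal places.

18.52°

From the normal: θ₁ = 90° − 84.8° = 5.2°.
Ray parameter p = sin 5.2° / 0.315 = 2.8772e-01 s/km.
sin θ_4 = p·V_4 = 2.8772e-01 × 1.104 = 0.3176.
θ_4 = 18.52° from the vertical.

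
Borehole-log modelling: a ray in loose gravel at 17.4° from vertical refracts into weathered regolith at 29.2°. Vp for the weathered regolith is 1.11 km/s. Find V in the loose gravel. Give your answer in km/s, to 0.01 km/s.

0.68 km/s

sin 17.4° = 0.2990; sin 29.2° = 0.4879.
V₁ = V₂·(sin θ₁/sin θ₂) = 1.11·(0.2990/0.4879) = 0.68 km/s.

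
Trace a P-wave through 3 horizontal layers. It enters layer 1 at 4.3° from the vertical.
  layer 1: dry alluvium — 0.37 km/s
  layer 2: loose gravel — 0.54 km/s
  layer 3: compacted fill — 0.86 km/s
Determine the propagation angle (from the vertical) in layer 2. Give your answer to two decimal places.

6.28°

Snell's law across each interface conserves sin θ / V, so sin θ_2 = V_2·sin θ₁/V₁.
sin θ_2 = 0.54 × sin 4.3° / 0.37 = 0.1094.
θ_2 = 6.28° from the vertical.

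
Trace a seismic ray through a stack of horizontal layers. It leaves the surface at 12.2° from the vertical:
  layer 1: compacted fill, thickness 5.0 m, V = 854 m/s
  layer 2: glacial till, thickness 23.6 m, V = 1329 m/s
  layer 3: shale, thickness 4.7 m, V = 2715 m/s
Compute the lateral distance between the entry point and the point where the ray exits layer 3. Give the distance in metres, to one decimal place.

13.6 m

Ray parameter p = sin 12.2° / 854 m/s = 2.4745e-04 s/m.
Layer 1: θ = 12.20°; offset = 5.0·tan 12.20° = 1.081 m.
Layer 2: sin θ = p·1329 = 0.3289 → θ = 19.20°; offset = 23.6·tan 19.20° = 8.218 m.
Layer 3: sin θ = p·2715 = 0.6718 → θ = 42.21°; offset = 4.7·tan 42.21° = 4.263 m.
Total horizontal offset = 13.562 m.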